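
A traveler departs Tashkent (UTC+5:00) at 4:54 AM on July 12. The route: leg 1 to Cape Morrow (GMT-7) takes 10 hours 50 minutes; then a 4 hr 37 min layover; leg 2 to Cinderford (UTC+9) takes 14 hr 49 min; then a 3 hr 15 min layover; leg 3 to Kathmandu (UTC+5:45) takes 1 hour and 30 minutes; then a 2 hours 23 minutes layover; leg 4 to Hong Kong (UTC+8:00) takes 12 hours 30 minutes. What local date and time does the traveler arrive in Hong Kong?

Convert departure to UTC: 4:54 AM − 5:00 = 11:54 PM UTC on Jul 11.
Add 10 hours and 50 minutes leg 1 → 10:44 AM UTC (Jul 12).
Add 4 hours and 37 minutes layover in Cape Morrow → 3:21 PM UTC.
Add 14 hours 49 minutes leg 2 → 6:10 AM UTC (Jul 13).
Add 3 hours and 15 minutes layover in Cinderford → 9:25 AM UTC.
Add 1 hour and 30 minutes leg 3 → 10:55 AM UTC.
Add 2 hours and 23 minutes layover in Kathmandu → 1:18 PM UTC.
Add 12 hours and 30 minutes leg 4 → 1:48 AM UTC (Jul 14).
Hong Kong is UTC+8:00, so local arrival = 1:48 AM + 8:00 = 9:48 AM on Jul 14.

9:48 AM on Jul 14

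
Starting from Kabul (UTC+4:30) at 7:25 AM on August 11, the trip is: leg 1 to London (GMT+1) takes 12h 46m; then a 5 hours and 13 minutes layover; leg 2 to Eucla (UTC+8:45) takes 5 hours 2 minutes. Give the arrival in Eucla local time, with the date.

10:41 AM on August 12

Convert departure to UTC: 7:25 AM − 4:30 = 2:55 AM UTC on Aug 11.
Add 12 hours 46 minutes leg 1 → 3:41 PM UTC.
Add 5 hours 13 minutes layover in London → 8:54 PM UTC.
Add 5 hours 2 minutes leg 2 → 1:56 AM UTC (Aug 12).
Eucla is UTC+8:45, so local arrival = 1:56 AM + 8:45 = 10:41 AM on Aug 12.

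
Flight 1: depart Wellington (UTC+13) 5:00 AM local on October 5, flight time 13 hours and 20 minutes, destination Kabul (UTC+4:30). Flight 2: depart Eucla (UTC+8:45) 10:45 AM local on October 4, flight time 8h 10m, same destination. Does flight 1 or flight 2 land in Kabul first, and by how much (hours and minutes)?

Flight 1 in UTC: 5:00 AM − 13:00 = 4:00 PM on Oct 4.
+13 hours 20 minutes → arrive 5:20 AM UTC on Oct 5.
Flight 2 in UTC: 10:45 AM − 8:45 = 2:00 AM on Oct 4.
+8 hours 10 minutes → arrive 10:10 AM UTC on Oct 4.
Flight 2 lands earlier by 19 hours 10 minutes.

the second, by 19 hours 10 minutes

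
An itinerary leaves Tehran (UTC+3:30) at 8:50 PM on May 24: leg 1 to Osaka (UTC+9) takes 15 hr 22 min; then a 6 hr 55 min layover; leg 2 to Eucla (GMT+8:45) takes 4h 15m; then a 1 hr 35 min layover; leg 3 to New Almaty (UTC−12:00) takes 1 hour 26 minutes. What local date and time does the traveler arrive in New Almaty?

Convert departure to UTC: 8:50 PM − 3:30 = 5:20 PM UTC on May 24.
Add 15 hours and 22 minutes leg 1 → 8:42 AM UTC (May 25).
Add 6 hours 55 minutes layover in Osaka → 3:37 PM UTC.
Add 4 hours 15 minutes leg 2 → 7:52 PM UTC.
Add 1 hour 35 minutes layover in Eucla → 9:27 PM UTC.
Add 1 hour 26 minutes leg 3 → 10:53 PM UTC.
New Almaty is UTC−12:00, so local arrival = 10:53 PM − 12:00 = 10:53 AM on May 25.

10:53 AM on May 25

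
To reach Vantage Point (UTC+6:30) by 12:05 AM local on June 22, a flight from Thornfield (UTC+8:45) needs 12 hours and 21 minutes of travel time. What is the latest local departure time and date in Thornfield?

Target arrival in UTC: 12:05 AM − 6:30 = 5:35 PM on Jun 21.
Subtract 12 hours 21 minutes → departure 5:14 AM UTC on Jun 21.
Thornfield is UTC+8:45: 5:14 AM + 8:45 = 1:59 PM on Jun 21.

1:59 PM on June 21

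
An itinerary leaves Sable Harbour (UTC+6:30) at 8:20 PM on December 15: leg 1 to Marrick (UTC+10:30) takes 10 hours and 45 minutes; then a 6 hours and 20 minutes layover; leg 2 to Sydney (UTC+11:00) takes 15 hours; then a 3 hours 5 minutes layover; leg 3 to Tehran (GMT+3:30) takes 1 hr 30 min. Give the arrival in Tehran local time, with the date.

Convert departure to UTC: 8:20 PM − 6:30 = 1:50 PM UTC on Dec 15.
Add 10 hours 45 minutes leg 1 → 12:35 AM UTC (Dec 16).
Add 6 hours 20 minutes layover in Marrick → 6:55 AM UTC.
Add 15 hours leg 2 → 9:55 PM UTC.
Add 3 hours and 5 minutes layover in Sydney → 1:00 AM UTC (Dec 17).
Add 1 hour 30 minutes leg 3 → 2:30 AM UTC.
Tehran is UTC+3:30, so local arrival = 2:30 AM + 3:30 = 6:00 AM on Dec 17.

6:00 AM on December 17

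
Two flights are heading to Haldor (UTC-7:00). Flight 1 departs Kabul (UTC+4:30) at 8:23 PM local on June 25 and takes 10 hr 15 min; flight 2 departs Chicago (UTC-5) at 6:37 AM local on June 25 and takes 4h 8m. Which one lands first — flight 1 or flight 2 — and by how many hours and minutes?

the second, by 10 hours 23 minutes

Flight 1 in UTC: 8:23 PM − 4:30 = 3:53 PM on Jun 25.
+10 hours 15 minutes → arrive 2:08 AM UTC on Jun 26.
Flight 2 in UTC: 6:37 AM + 5:00 = 11:37 AM on Jun 25.
+4 hours 8 minutes → arrive 3:45 PM UTC on Jun 25.
Flight 2 lands earlier by 10 hours 23 minutes.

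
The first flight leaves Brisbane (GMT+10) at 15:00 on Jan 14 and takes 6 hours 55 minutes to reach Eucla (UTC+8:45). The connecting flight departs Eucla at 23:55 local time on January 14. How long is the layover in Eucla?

Convert departure to UTC: 15:00 − 10:00 = 05:00 UTC on Jan 14.
Add 6 hours and 55 minutes flight time → 11:55 UTC.
Eucla is UTC+8:45, so local arrival = 11:55 + 8:45 = 20:40 on Jan 14.
Layover = 23:55 − 20:40 = 3 hours 15 minutes.

3 hours 15 minutes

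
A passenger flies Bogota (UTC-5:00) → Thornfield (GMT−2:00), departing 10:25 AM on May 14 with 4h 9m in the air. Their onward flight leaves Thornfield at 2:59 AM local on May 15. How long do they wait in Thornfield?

9 hours 25 minutes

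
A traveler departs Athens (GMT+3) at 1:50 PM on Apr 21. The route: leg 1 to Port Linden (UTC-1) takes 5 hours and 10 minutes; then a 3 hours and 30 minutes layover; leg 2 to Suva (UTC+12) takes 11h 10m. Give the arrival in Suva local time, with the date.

6:40 PM on Apr 22

Convert departure to UTC: 1:50 PM − 3:00 = 10:50 AM UTC on Apr 21.
Add 5 hours and 10 minutes leg 1 → 4:00 PM UTC.
Add 3 hours and 30 minutes layover in Port Linden → 7:30 PM UTC.
Add 11 hours and 10 minutes leg 2 → 6:40 AM UTC (Apr 22).
Suva is UTC+12:00, so local arrival = 6:40 AM + 12:00 = 6:40 PM on Apr 22.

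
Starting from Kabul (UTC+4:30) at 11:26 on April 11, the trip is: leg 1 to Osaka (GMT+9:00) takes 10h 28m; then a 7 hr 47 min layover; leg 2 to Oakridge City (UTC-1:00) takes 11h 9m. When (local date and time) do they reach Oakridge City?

11:20 on Apr 12

Convert departure to UTC: 11:26 − 4:30 = 06:56 UTC on Apr 11.
Add 10 hours and 28 minutes leg 1 → 17:24 UTC.
Add 7 hours and 47 minutes layover in Osaka → 01:11 UTC (Apr 12).
Add 11 hours and 9 minutes leg 2 → 12:20 UTC.
Oakridge City is UTC−1:00, so local arrival = 12:20 − 1:00 = 11:20 on Apr 12.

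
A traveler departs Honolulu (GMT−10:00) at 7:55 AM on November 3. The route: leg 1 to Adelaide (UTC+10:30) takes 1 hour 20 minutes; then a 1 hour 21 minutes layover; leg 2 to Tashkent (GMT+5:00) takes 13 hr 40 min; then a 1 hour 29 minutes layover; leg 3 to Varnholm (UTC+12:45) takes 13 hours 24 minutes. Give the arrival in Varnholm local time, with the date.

1:54 PM on November 5

Convert departure to UTC: 7:55 AM + 10:00 = 5:55 PM UTC on Nov 3.
Add 1 hour and 20 minutes leg 1 → 7:15 PM UTC.
Add 1 hour 21 minutes layover in Adelaide → 8:36 PM UTC.
Add 13 hours and 40 minutes leg 2 → 10:16 AM UTC (Nov 4).
Add 1 hour and 29 minutes layover in Tashkent → 11:45 AM UTC.
Add 13 hours 24 minutes leg 3 → 1:09 AM UTC (Nov 5).
Varnholm is UTC+12:45, so local arrival = 1:09 AM + 12:45 = 1:54 PM on Nov 5.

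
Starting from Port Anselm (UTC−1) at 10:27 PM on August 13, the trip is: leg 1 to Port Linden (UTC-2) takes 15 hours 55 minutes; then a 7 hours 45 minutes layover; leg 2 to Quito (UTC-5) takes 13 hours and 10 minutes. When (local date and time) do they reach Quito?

Convert departure to UTC: 10:27 PM + 1:00 = 11:27 PM UTC on Aug 13.
Add 15 hours and 55 minutes leg 1 → 3:22 PM UTC (Aug 14).
Add 7 hours 45 minutes layover in Port Linden → 11:07 PM UTC.
Add 13 hours 10 minutes leg 2 → 12:17 PM UTC (Aug 15).
Quito is UTC−5:00, so local arrival = 12:17 PM − 5:00 = 7:17 AM on Aug 15.

7:17 AM on Aug 15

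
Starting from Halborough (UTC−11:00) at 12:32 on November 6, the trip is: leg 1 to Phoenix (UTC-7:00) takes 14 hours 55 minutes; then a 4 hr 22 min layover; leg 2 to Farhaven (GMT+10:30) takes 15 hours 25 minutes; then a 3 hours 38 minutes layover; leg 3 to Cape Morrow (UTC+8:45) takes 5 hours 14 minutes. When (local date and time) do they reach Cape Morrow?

03:51 on November 9

Convert departure to UTC: 12:32 + 11:00 = 23:32 UTC on Nov 6.
Add 14 hours and 55 minutes leg 1 → 14:27 UTC (Nov 7).
Add 4 hours and 22 minutes layover in Phoenix → 18:49 UTC.
Add 15 hours 25 minutes leg 2 → 10:14 UTC (Nov 8).
Add 3 hours and 38 minutes layover in Farhaven → 13:52 UTC.
Add 5 hours 14 minutes leg 3 → 19:06 UTC.
Cape Morrow is UTC+8:45, so local arrival = 19:06 + 8:45 = 03:51 on Nov 9.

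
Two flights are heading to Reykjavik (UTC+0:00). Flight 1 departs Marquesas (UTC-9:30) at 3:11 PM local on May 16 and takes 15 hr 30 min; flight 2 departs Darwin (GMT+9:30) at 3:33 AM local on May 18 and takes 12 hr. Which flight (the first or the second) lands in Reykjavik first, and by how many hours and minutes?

the first, by 13 hours 52 minutes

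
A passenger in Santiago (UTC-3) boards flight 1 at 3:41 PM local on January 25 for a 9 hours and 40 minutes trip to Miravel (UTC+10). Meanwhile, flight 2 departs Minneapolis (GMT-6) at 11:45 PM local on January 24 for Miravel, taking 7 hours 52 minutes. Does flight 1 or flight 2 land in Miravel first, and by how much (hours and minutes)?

Flight 1 in UTC: 3:41 PM + 3:00 = 6:41 PM on Jan 25.
+9 hours and 40 minutes → arrive 4:21 AM UTC on Jan 26.
Flight 2 in UTC: 11:45 PM + 6:00 = 5:45 AM on Jan 25.
+7 hours 52 minutes → arrive 1:37 PM UTC on Jan 25.
Flight 2 lands earlier by 14 hours 44 minutes.

the second, by 14 hours 44 minutes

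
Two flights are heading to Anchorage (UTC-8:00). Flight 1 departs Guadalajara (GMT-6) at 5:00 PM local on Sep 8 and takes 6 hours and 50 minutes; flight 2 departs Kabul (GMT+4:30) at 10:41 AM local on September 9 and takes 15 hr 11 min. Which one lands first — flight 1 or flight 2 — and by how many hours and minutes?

the first, by 15 hours 32 minutes

Flight 1 in UTC: 5:00 PM + 6:00 = 11:00 PM on Sep 8.
+6 hours 50 minutes → arrive 5:50 AM UTC on Sep 9.
Flight 2 in UTC: 10:41 AM − 4:30 = 6:11 AM on Sep 9.
+15 hours and 11 minutes → arrive 9:22 PM UTC on Sep 9.
Flight 1 lands earlier by 15 hours 32 minutes.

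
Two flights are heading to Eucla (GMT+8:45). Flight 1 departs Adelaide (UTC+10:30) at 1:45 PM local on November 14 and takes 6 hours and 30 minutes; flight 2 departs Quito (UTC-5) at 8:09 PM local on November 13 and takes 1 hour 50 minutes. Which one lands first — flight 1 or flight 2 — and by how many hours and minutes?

the second, by 6 hours 46 minutes

Flight 1 in UTC: 1:45 PM − 10:30 = 3:15 AM on Nov 14.
+6 hours and 30 minutes → arrive 9:45 AM UTC on Nov 14.
Flight 2 in UTC: 8:09 PM + 5:00 = 1:09 AM on Nov 14.
+1 hour and 50 minutes → arrive 2:59 AM UTC on Nov 14.
Flight 2 lands earlier by 6 hours 46 minutes.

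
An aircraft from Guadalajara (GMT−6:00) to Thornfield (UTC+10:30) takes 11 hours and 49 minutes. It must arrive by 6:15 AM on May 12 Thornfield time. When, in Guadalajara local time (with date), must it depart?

1:56 AM on May 11

Target arrival in UTC: 6:15 AM − 10:30 = 7:45 PM on May 11.
Subtract 11 hours 49 minutes → departure 7:56 AM UTC on May 11.
Guadalajara is UTC−6:00: 7:56 AM − 6:00 = 1:56 AM on May 11.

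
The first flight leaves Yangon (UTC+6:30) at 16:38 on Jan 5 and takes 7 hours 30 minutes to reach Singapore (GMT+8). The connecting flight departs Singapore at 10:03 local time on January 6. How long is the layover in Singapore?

Convert departure to UTC: 16:38 − 6:30 = 10:08 UTC on Jan 5.
Add 7 hours and 30 minutes flight time → 17:38 UTC.
Singapore is UTC+8:00, so local arrival = 17:38 + 8:00 = 01:38 on Jan 6.
Layover = 10:03 − 01:38 = 8 hours 25 minutes.

8 hours 25 minutes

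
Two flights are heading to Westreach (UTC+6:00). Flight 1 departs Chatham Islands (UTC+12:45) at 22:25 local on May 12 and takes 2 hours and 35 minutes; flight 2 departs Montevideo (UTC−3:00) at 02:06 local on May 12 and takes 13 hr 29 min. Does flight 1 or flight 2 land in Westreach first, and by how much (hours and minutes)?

Flight 1 in UTC: 22:25 − 12:45 = 09:40 on May 12.
+2 hours 35 minutes → arrive 12:15 UTC on May 12.
Flight 2 in UTC: 02:06 + 3:00 = 05:06 on May 12.
+13 hours and 29 minutes → arrive 18:35 UTC on May 12.
Flight 1 lands earlier by 6 hours 20 minutes.

the first, by 6 hours 20 minutes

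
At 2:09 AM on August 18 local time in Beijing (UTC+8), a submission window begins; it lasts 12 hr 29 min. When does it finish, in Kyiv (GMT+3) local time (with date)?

Convert start to UTC: 2:09 AM − 8:00 = 6:09 PM UTC on Aug 17.
Add 12 hours and 29 minutes duration → 6:38 AM UTC (Aug 18).
Kyiv is UTC+3:00, so local end time = 6:38 AM + 3:00 = 9:38 AM on Aug 18.

9:38 AM on August 18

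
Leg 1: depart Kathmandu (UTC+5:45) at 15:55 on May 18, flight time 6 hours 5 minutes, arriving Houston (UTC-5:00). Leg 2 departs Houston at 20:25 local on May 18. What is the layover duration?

Convert departure to UTC: 15:55 − 5:45 = 10:10 UTC on May 18.
Add 6 hours 5 minutes flight time → 16:15 UTC.
Houston is UTC−5:00, so local arrival = 16:15 − 5:00 = 11:15 on May 18.
Layover = 20:25 − 11:15 = 9 hours 10 minutes.

9 hours 10 minutes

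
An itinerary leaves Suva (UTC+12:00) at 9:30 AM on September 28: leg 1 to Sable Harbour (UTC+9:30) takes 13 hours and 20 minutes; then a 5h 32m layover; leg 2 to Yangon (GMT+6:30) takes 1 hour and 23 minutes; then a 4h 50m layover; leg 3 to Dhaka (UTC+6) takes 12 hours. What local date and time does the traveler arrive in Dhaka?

4:35 PM on September 29

Convert departure to UTC: 9:30 AM − 12:00 = 9:30 PM UTC on Sep 27.
Add 13 hours and 20 minutes leg 1 → 10:50 AM UTC (Sep 28).
Add 5 hours 32 minutes layover in Sable Harbour → 4:22 PM UTC.
Add 1 hour and 23 minutes leg 2 → 5:45 PM UTC.
Add 4 hours and 50 minutes layover in Yangon → 10:35 PM UTC.
Add 12 hours leg 3 → 10:35 AM UTC (Sep 29).
Dhaka is UTC+6:00, so local arrival = 10:35 AM + 6:00 = 4:35 PM on Sep 29.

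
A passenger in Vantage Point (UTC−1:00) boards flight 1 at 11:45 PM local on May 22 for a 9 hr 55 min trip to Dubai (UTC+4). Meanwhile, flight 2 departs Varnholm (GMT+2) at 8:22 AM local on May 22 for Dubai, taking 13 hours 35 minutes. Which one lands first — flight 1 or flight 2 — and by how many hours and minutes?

Flight 1 in UTC: 11:45 PM + 1:00 = 12:45 AM on May 23.
+9 hours and 55 minutes → arrive 10:40 AM UTC on May 23.
Flight 2 in UTC: 8:22 AM − 2:00 = 6:22 AM on May 22.
+13 hours and 35 minutes → arrive 7:57 PM UTC on May 22.
Flight 2 lands earlier by 14 hours 43 minutes.

the second, by 14 hours 43 minutes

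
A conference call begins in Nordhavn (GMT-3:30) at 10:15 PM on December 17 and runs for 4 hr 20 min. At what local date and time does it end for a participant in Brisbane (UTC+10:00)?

4:05 PM on Dec 18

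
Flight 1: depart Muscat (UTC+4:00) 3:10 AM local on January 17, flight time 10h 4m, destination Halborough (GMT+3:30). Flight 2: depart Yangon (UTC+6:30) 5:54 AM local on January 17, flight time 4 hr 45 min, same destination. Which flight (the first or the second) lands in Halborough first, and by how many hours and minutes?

Flight 1 in UTC: 3:10 AM − 4:00 = 11:10 PM on Jan 16.
+10 hours and 4 minutes → arrive 9:14 AM UTC on Jan 17.
Flight 2 in UTC: 5:54 AM − 6:30 = 11:24 PM on Jan 16.
+4 hours 45 minutes → arrive 4:09 AM UTC on Jan 17.
Flight 2 lands earlier by 5 hours 5 minutes.

the second, by 5 hours 5 minutes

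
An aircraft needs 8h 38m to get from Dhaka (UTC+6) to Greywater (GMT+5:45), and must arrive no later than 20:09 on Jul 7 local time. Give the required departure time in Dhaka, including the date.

11:46 on Jul 7

Target arrival in UTC: 20:09 − 5:45 = 14:24 on Jul 7.
Subtract 8 hours 38 minutes → departure 05:46 UTC on Jul 7.
Dhaka is UTC+6:00: 05:46 + 6:00 = 11:46 on Jul 7.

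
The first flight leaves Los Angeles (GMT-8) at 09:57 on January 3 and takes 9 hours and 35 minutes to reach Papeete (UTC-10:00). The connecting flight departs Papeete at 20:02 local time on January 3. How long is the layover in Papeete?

2 hours 30 minutes

Convert departure to UTC: 09:57 + 8:00 = 17:57 UTC on Jan 3.
Add 9 hours 35 minutes flight time → 03:32 UTC (Jan 4).
Papeete is UTC−10:00, so local arrival = 03:32 − 10:00 = 17:32 on Jan 3.
Layover = 20:02 − 17:32 = 2 hours 30 minutes.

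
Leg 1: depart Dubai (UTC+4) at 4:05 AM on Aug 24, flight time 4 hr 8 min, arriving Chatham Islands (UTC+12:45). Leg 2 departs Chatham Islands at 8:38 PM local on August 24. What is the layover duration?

3 hours 40 minutes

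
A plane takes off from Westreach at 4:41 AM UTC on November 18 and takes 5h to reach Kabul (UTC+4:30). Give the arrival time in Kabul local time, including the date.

2:11 PM on November 18

Departure is given in UTC: 4:41 AM on Nov 18.
Add 5 hours → 9:41 AM UTC.
Kabul is UTC+4:30: 9:41 AM + 4:30 = 2:11 PM on Nov 18.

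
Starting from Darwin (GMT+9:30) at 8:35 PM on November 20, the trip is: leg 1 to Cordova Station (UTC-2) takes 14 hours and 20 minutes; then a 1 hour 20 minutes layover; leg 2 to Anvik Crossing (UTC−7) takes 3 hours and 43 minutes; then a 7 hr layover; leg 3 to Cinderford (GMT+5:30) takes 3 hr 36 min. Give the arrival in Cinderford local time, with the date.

10:34 PM on November 21

Convert departure to UTC: 8:35 PM − 9:30 = 11:05 AM UTC on Nov 20.
Add 14 hours 20 minutes leg 1 → 1:25 AM UTC (Nov 21).
Add 1 hour 20 minutes layover in Cordova Station → 2:45 AM UTC.
Add 3 hours 43 minutes leg 2 → 6:28 AM UTC.
Add 7 hours layover in Anvik Crossing → 1:28 PM UTC.
Add 3 hours and 36 minutes leg 3 → 5:04 PM UTC.
Cinderford is UTC+5:30, so local arrival = 5:04 PM + 5:30 = 10:34 PM on Nov 21.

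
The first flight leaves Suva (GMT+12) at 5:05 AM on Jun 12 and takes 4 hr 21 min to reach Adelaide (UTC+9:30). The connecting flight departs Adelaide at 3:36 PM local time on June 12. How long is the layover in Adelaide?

Convert departure to UTC: 5:05 AM − 12:00 = 5:05 PM UTC on Jun 11.
Add 4 hours and 21 minutes flight time → 9:26 PM UTC.
Adelaide is UTC+9:30, so local arrival = 9:26 PM + 9:30 = 6:56 AM on Jun 12.
Layover = 3:36 PM − 6:56 AM = 8 hours 40 minutes.

8 hours 40 minutes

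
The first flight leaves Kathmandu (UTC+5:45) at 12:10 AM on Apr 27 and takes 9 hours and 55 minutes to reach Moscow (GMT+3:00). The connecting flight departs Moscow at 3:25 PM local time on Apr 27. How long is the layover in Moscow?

8 hours 5 minutes

Convert departure to UTC: 12:10 AM − 5:45 = 6:25 PM UTC on Apr 26.
Add 9 hours and 55 minutes flight time → 4:20 AM UTC (Apr 27).
Moscow is UTC+3:00, so local arrival = 4:20 AM + 3:00 = 7:20 AM on Apr 27.
Layover = 3:25 PM − 7:20 AM = 8 hours 5 minutes.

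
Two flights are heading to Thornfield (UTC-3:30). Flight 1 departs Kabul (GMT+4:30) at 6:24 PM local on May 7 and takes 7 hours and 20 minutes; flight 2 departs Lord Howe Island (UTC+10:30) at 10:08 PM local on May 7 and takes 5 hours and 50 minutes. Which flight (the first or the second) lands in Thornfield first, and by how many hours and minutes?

Flight 1 in UTC: 6:24 PM − 4:30 = 1:54 PM on May 7.
+7 hours and 20 minutes → arrive 9:14 PM UTC on May 7.
Flight 2 in UTC: 10:08 PM − 10:30 = 11:38 AM on May 7.
+5 hours and 50 minutes → arrive 5:28 PM UTC on May 7.
Flight 2 lands earlier by 3 hours 46 minutes.

the second, by 3 hours 46 minutes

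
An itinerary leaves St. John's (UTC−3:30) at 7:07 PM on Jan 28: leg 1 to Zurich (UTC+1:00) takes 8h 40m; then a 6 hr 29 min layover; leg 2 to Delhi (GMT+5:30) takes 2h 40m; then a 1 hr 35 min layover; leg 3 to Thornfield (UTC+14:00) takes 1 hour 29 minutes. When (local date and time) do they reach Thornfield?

9:30 AM on Jan 30

Convert departure to UTC: 7:07 PM + 3:30 = 10:37 PM UTC on Jan 28.
Add 8 hours 40 minutes leg 1 → 7:17 AM UTC (Jan 29).
Add 6 hours 29 minutes layover in Zurich → 1:46 PM UTC.
Add 2 hours and 40 minutes leg 2 → 4:26 PM UTC.
Add 1 hour and 35 minutes layover in Delhi → 6:01 PM UTC.
Add 1 hour 29 minutes leg 3 → 7:30 PM UTC.
Thornfield is UTC+14:00, so local arrival = 7:30 PM + 14:00 = 9:30 AM on Jan 30.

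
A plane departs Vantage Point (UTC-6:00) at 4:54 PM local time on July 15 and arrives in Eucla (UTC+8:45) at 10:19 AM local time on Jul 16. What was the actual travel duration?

2 hours 40 minutes

Eucla is 14:45 ahead of Vantage Point.
Clock-face elapsed time (ignoring zones) is 17 hours 25 minutes.
Actual elapsed = 17 hours 25 minutes − 14:45 = 2 hours 40 minutes.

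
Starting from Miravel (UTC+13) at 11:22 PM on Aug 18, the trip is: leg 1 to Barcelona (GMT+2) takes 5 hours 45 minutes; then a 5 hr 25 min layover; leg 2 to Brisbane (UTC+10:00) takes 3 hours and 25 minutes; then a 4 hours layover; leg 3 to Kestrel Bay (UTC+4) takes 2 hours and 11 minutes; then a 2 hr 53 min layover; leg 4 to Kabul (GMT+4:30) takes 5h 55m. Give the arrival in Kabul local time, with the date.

8:26 PM on Aug 19

Convert departure to UTC: 11:22 PM − 13:00 = 10:22 AM UTC on Aug 18.
Add 5 hours and 45 minutes leg 1 → 4:07 PM UTC.
Add 5 hours and 25 minutes layover in Barcelona → 9:32 PM UTC.
Add 3 hours 25 minutes leg 2 → 12:57 AM UTC (Aug 19).
Add 4 hours layover in Brisbane → 4:57 AM UTC.
Add 2 hours 11 minutes leg 3 → 7:08 AM UTC.
Add 2 hours and 53 minutes layover in Kestrel Bay → 10:01 AM UTC.
Add 5 hours 55 minutes leg 4 → 3:56 PM UTC.
Kabul is UTC+4:30, so local arrival = 3:56 PM + 4:30 = 8:26 PM on Aug 19.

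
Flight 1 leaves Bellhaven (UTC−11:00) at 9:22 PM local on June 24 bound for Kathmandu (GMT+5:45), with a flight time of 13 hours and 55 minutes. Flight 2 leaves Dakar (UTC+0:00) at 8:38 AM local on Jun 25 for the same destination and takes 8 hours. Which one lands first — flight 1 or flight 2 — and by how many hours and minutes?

Flight 1 in UTC: 9:22 PM + 11:00 = 8:22 AM on Jun 25.
+13 hours and 55 minutes → arrive 10:17 PM UTC on Jun 25.
Flight 2 departs at 8:38 AM UTC (Jun 25).
+8 hours → arrive 4:38 PM UTC on Jun 25.
Flight 2 lands earlier by 5 hours 39 minutes.

the second, by 5 hours 39 minutes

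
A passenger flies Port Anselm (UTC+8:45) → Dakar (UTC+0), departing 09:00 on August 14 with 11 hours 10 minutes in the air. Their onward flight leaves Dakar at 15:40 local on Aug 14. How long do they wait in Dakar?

Convert departure to UTC: 09:00 − 8:45 = 00:15 UTC on Aug 14.
Add 11 hours 10 minutes flight time → 11:25 UTC.
Dakar is UTC+0, so local arrival is the same: 11:25 on Aug 14.
Layover = 15:40 − 11:25 = 4 hours 15 minutes.

4 hours 15 minutes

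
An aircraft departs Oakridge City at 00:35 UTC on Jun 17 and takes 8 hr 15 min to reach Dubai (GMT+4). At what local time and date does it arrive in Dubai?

12:50 on Jun 17

Departure is given in UTC: 00:35 on Jun 17.
Add 8 hours and 15 minutes → 08:50 UTC.
Dubai is UTC+4:00: 08:50 + 4:00 = 12:50 on Jun 17.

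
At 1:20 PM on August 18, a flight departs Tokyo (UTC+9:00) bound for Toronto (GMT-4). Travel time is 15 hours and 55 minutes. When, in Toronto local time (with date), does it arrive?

4:15 PM on August 18

Convert departure to UTC: 1:20 PM − 9:00 = 4:20 AM UTC on Aug 18.
Add 15 hours 55 minutes travel time → 8:15 PM UTC.
Toronto is UTC−4:00, so local arrival = 8:15 PM − 4:00 = 4:15 PM on Aug 18.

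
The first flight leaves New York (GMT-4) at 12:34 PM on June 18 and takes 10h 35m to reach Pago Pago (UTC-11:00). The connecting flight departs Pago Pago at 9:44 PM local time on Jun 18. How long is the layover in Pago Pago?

5 hours 35 minutes

Convert departure to UTC: 12:34 PM + 4:00 = 4:34 PM UTC on Jun 18.
Add 10 hours 35 minutes flight time → 3:09 AM UTC (Jun 19).
Pago Pago is UTC−11:00, so local arrival = 3:09 AM − 11:00 = 4:09 PM on Jun 18.
Layover = 9:44 PM − 4:09 PM = 5 hours 35 minutes.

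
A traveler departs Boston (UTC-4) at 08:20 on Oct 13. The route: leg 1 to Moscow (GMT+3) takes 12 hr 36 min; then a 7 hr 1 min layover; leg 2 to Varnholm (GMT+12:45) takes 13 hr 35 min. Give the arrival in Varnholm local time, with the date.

Convert departure to UTC: 08:20 + 4:00 = 12:20 UTC on Oct 13.
Add 12 hours 36 minutes leg 1 → 00:56 UTC (Oct 14).
Add 7 hours 1 minute layover in Moscow → 07:57 UTC.
Add 13 hours and 35 minutes leg 2 → 21:32 UTC.
Varnholm is UTC+12:45, so local arrival = 21:32 + 12:45 = 10:17 on Oct 15.

10:17 on Oct 15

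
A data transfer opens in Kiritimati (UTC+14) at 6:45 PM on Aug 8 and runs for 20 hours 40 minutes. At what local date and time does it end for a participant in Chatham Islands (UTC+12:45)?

Convert start to UTC: 6:45 PM − 14:00 = 4:45 AM UTC on Aug 8.
Add 20 hours and 40 minutes duration → 1:25 AM UTC (Aug 9).
Chatham Islands is UTC+12:45, so local end time = 1:25 AM + 12:45 = 2:10 PM on Aug 9.

2:10 PM on August 9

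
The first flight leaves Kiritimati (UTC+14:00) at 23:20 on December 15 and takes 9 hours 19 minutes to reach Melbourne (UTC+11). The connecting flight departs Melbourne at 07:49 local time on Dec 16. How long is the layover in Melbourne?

2 hours 10 minutes

Convert departure to UTC: 23:20 − 14:00 = 09:20 UTC on Dec 15.
Add 9 hours 19 minutes flight time → 18:39 UTC.
Melbourne is UTC+11:00, so local arrival = 18:39 + 11:00 = 05:39 on Dec 16.
Layover = 07:49 − 05:39 = 2 hours 10 minutes.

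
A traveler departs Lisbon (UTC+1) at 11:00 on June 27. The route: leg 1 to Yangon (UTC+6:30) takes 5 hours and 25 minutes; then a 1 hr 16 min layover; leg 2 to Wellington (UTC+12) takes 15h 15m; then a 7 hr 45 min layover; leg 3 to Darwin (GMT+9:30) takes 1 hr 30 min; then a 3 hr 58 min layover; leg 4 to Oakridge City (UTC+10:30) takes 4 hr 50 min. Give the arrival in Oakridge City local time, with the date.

12:29 on June 29

Convert departure to UTC: 11:00 − 1:00 = 10:00 UTC on Jun 27.
Add 5 hours 25 minutes leg 1 → 15:25 UTC.
Add 1 hour and 16 minutes layover in Yangon → 16:41 UTC.
Add 15 hours and 15 minutes leg 2 → 07:56 UTC (Jun 28).
Add 7 hours 45 minutes layover in Wellington → 15:41 UTC.
Add 1 hour 30 minutes leg 3 → 17:11 UTC.
Add 3 hours 58 minutes layover in Darwin → 21:09 UTC.
Add 4 hours and 50 minutes leg 4 → 01:59 UTC (Jun 29).
Oakridge City is UTC+10:30, so local arrival = 01:59 + 10:30 = 12:29 on Jun 29.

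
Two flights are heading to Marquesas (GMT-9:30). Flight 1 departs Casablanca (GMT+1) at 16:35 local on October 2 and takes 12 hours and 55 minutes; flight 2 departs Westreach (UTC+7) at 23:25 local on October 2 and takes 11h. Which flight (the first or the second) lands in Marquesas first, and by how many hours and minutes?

the second, by 1 hour 5 minutes

Flight 1 in UTC: 16:35 − 1:00 = 15:35 on Oct 2.
+12 hours 55 minutes → arrive 04:30 UTC on Oct 3.
Flight 2 in UTC: 23:25 − 7:00 = 16:25 on Oct 2.
+11 hours → arrive 03:25 UTC on Oct 3.
Flight 2 lands earlier by 1 hour 5 minutes.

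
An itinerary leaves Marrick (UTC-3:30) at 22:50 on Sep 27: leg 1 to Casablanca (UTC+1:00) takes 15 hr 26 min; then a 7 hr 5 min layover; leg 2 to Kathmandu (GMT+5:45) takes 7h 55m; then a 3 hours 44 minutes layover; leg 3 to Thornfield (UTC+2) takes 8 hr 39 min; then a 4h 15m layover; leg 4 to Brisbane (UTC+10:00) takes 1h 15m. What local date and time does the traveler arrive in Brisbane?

Convert departure to UTC: 22:50 + 3:30 = 02:20 UTC on Sep 28.
Add 15 hours and 26 minutes leg 1 → 17:46 UTC.
Add 7 hours and 5 minutes layover in Casablanca → 00:51 UTC (Sep 29).
Add 7 hours and 55 minutes leg 2 → 08:46 UTC.
Add 3 hours 44 minutes layover in Kathmandu → 12:30 UTC.
Add 8 hours and 39 minutes leg 3 → 21:09 UTC.
Add 4 hours and 15 minutes layover in Thornfield → 01:24 UTC (Sep 30).
Add 1 hour 15 minutes leg 4 → 02:39 UTC.
Brisbane is UTC+10:00, so local arrival = 02:39 + 10:00 = 12:39 on Sep 30.

12:39 on September 30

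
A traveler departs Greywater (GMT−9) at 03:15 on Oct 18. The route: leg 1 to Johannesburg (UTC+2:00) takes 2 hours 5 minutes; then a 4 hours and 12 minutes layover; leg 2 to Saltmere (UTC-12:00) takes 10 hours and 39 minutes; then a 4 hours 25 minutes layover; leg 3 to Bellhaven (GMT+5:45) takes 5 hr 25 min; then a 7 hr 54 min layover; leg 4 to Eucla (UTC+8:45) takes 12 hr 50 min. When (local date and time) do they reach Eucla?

20:30 on October 20

Convert departure to UTC: 03:15 + 9:00 = 12:15 UTC on Oct 18.
Add 2 hours 5 minutes leg 1 → 14:20 UTC.
Add 4 hours 12 minutes layover in Johannesburg → 18:32 UTC.
Add 10 hours and 39 minutes leg 2 → 05:11 UTC (Oct 19).
Add 4 hours 25 minutes layover in Saltmere → 09:36 UTC.
Add 5 hours 25 minutes leg 3 → 15:01 UTC.
Add 7 hours and 54 minutes layover in Bellhaven → 22:55 UTC.
Add 12 hours 50 minutes leg 4 → 11:45 UTC (Oct 20).
Eucla is UTC+8:45, so local arrival = 11:45 + 8:45 = 20:30 on Oct 20.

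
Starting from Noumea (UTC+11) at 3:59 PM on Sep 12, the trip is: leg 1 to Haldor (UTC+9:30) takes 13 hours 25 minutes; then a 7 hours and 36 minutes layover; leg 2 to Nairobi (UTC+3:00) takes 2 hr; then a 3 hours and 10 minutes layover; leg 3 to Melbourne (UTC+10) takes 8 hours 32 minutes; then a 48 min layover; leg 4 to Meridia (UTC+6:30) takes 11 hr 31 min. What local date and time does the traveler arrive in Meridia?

Convert departure to UTC: 3:59 PM − 11:00 = 4:59 AM UTC on Sep 12.
Add 13 hours and 25 minutes leg 1 → 6:24 PM UTC.
Add 7 hours and 36 minutes layover in Haldor → 2:00 AM UTC (Sep 13).
Add 2 hours leg 2 → 4:00 AM UTC.
Add 3 hours 10 minutes layover in Nairobi → 7:10 AM UTC.
Add 8 hours 32 minutes leg 3 → 3:42 PM UTC.
Add 48 minutes layover in Melbourne → 4:30 PM UTC.
Add 11 hours and 31 minutes leg 4 → 4:01 AM UTC (Sep 14).
Meridia is UTC+6:30, so local arrival = 4:01 AM + 6:30 = 10:31 AM on Sep 14.

10:31 AM on September 14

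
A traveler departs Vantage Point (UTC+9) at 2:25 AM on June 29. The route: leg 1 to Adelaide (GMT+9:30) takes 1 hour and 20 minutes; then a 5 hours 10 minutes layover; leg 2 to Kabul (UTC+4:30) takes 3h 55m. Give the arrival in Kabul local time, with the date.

Convert departure to UTC: 2:25 AM − 9:00 = 5:25 PM UTC on Jun 28.
Add 1 hour 20 minutes leg 1 → 6:45 PM UTC.
Add 5 hours 10 minutes layover in Adelaide → 11:55 PM UTC.
Add 3 hours and 55 minutes leg 2 → 3:50 AM UTC (Jun 29).
Kabul is UTC+4:30, so local arrival = 3:50 AM + 4:30 = 8:20 AM on Jun 29.

8:20 AM on June 29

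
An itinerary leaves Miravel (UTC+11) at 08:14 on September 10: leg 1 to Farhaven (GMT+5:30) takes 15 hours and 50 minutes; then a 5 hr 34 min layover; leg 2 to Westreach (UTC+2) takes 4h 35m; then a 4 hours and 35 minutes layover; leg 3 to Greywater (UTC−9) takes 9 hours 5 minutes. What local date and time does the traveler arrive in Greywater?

Convert departure to UTC: 08:14 − 11:00 = 21:14 UTC on Sep 9.
Add 15 hours 50 minutes leg 1 → 13:04 UTC (Sep 10).
Add 5 hours 34 minutes layover in Farhaven → 18:38 UTC.
Add 4 hours and 35 minutes leg 2 → 23:13 UTC.
Add 4 hours 35 minutes layover in Westreach → 03:48 UTC (Sep 11).
Add 9 hours 5 minutes leg 3 → 12:53 UTC.
Greywater is UTC−9:00, so local arrival = 12:53 − 9:00 = 03:53 on Sep 11.

03:53 on September 11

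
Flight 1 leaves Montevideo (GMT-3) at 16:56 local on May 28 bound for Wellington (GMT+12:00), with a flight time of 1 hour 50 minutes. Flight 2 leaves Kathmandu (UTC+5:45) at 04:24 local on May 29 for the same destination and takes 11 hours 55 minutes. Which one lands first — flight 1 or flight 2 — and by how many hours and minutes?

Flight 1 in UTC: 16:56 + 3:00 = 19:56 on May 28.
+1 hour and 50 minutes → arrive 21:46 UTC on May 28.
Flight 2 in UTC: 04:24 − 5:45 = 22:39 on May 28.
+11 hours 55 minutes → arrive 10:34 UTC on May 29.
Flight 1 lands earlier by 12 hours 48 minutes.

the first, by 12 hours 48 minutes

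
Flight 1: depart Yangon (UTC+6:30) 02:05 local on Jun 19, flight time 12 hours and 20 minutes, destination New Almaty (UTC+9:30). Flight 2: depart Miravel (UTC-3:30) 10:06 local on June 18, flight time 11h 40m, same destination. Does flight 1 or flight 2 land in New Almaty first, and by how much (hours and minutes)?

the second, by 6 hours 39 minutes

Flight 1 in UTC: 02:05 − 6:30 = 19:35 on Jun 18.
+12 hours 20 minutes → arrive 07:55 UTC on Jun 19.
Flight 2 in UTC: 10:06 + 3:30 = 13:36 on Jun 18.
+11 hours 40 minutes → arrive 01:16 UTC on Jun 19.
Flight 2 lands earlier by 6 hours 39 minutes.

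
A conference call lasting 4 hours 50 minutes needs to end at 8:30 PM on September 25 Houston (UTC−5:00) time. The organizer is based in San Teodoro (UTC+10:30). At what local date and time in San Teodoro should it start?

Target end time in UTC: 8:30 PM + 5:00 = 1:30 AM on Sep 26.
Subtract 4 hours and 50 minutes → start 8:40 PM UTC on Sep 25.
San Teodoro is UTC+10:30: 8:40 PM + 10:30 = 7:10 AM on Sep 26.

7:10 AM on September 26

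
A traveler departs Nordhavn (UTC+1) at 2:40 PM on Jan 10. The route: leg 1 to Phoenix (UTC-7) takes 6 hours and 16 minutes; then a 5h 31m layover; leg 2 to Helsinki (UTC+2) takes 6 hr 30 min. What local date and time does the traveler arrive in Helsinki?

Convert departure to UTC: 2:40 PM − 1:00 = 1:40 PM UTC on Jan 10.
Add 6 hours 16 minutes leg 1 → 7:56 PM UTC.
Add 5 hours and 31 minutes layover in Phoenix → 1:27 AM UTC (Jan 11).
Add 6 hours 30 minutes leg 2 → 7:57 AM UTC.
Helsinki is UTC+2:00, so local arrival = 7:57 AM + 2:00 = 9:57 AM on Jan 11.

9:57 AM on January 11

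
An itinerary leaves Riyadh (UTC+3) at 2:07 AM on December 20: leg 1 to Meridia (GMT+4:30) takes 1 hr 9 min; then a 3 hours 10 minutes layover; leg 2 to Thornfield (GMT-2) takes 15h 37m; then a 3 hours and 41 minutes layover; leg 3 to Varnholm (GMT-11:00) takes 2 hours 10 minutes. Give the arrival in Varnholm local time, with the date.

Convert departure to UTC: 2:07 AM − 3:00 = 11:07 PM UTC on Dec 19.
Add 1 hour 9 minutes leg 1 → 12:16 AM UTC (Dec 20).
Add 3 hours and 10 minutes layover in Meridia → 3:26 AM UTC.
Add 15 hours and 37 minutes leg 2 → 7:03 PM UTC.
Add 3 hours and 41 minutes layover in Thornfield → 10:44 PM UTC.
Add 2 hours 10 minutes leg 3 → 12:54 AM UTC (Dec 21).
Varnholm is UTC−11:00, so local arrival = 12:54 AM − 11:00 = 1:54 PM on Dec 20.

1:54 PM on December 20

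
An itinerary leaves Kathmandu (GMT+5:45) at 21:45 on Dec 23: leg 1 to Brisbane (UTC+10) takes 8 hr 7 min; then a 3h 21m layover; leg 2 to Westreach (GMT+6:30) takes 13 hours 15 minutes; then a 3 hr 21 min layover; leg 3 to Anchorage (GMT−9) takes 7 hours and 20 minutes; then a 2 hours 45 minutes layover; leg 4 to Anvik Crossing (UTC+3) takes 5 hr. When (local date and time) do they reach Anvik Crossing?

14:09 on Dec 25

Convert departure to UTC: 21:45 − 5:45 = 16:00 UTC on Dec 23.
Add 8 hours 7 minutes leg 1 → 00:07 UTC (Dec 24).
Add 3 hours and 21 minutes layover in Brisbane → 03:28 UTC.
Add 13 hours 15 minutes leg 2 → 16:43 UTC.
Add 3 hours 21 minutes layover in Westreach → 20:04 UTC.
Add 7 hours 20 minutes leg 3 → 03:24 UTC (Dec 25).
Add 2 hours 45 minutes layover in Anchorage → 06:09 UTC.
Add 5 hours leg 4 → 11:09 UTC.
Anvik Crossing is UTC+3:00, so local arrival = 11:09 + 3:00 = 14:09 on Dec 25.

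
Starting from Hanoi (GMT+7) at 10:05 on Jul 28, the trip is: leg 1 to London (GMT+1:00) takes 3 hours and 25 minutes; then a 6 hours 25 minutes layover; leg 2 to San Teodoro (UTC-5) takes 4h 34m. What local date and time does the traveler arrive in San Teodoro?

Convert departure to UTC: 10:05 − 7:00 = 03:05 UTC on Jul 28.
Add 3 hours 25 minutes leg 1 → 06:30 UTC.
Add 6 hours and 25 minutes layover in London → 12:55 UTC.
Add 4 hours and 34 minutes leg 2 → 17:29 UTC.
San Teodoro is UTC−5:00, so local arrival = 17:29 − 5:00 = 12:29 on Jul 28.

12:29 on July 28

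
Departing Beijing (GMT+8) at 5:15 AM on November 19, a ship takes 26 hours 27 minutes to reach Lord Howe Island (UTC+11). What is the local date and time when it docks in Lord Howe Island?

Convert departure to UTC: 5:15 AM − 8:00 = 9:15 PM UTC on Nov 18.
Add 26 hours and 27 minutes travel time → 11:42 PM UTC (Nov 19).
Lord Howe Island is UTC+11:00, so local arrival = 11:42 PM + 11:00 = 10:42 AM on Nov 20.

10:42 AM on November 20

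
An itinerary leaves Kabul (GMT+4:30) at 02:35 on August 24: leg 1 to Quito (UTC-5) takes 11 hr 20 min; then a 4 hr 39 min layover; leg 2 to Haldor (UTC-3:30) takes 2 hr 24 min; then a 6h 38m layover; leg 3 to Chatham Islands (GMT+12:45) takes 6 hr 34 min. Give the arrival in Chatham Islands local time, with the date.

Convert departure to UTC: 02:35 − 4:30 = 22:05 UTC on Aug 23.
Add 11 hours 20 minutes leg 1 → 09:25 UTC (Aug 24).
Add 4 hours and 39 minutes layover in Quito → 14:04 UTC.
Add 2 hours and 24 minutes leg 2 → 16:28 UTC.
Add 6 hours and 38 minutes layover in Haldor → 23:06 UTC.
Add 6 hours 34 minutes leg 3 → 05:40 UTC (Aug 25).
Chatham Islands is UTC+12:45, so local arrival = 05:40 + 12:45 = 18:25 on Aug 25.

18:25 on Aug 25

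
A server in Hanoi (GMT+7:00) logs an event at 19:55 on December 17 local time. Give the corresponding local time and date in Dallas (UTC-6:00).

06:55 on December 17

Dallas is 13:00 behind Hanoi.
Shift by the zone difference: 19:55 − 13:00 = 06:55 on Dec 17 in Dallas.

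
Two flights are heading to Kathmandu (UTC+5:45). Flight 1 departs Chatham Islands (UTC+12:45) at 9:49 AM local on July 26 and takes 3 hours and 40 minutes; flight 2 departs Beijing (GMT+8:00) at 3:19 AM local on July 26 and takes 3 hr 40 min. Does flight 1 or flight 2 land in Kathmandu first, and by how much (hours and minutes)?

the second, by 1 hour 45 minutes

Flight 1 in UTC: 9:49 AM − 12:45 = 9:04 PM on Jul 25.
+3 hours 40 minutes → arrive 12:44 AM UTC on Jul 26.
Flight 2 in UTC: 3:19 AM − 8:00 = 7:19 PM on Jul 25.
+3 hours 40 minutes → arrive 10:59 PM UTC on Jul 25.
Flight 2 lands earlier by 1 hour 45 minutes.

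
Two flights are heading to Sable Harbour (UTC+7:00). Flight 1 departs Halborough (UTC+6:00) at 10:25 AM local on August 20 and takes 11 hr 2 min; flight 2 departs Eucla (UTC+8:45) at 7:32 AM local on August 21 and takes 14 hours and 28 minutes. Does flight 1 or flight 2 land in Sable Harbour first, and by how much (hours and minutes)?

the first, by 21 hours 48 minutes

Flight 1 in UTC: 10:25 AM − 6:00 = 4:25 AM on Aug 20.
+11 hours and 2 minutes → arrive 3:27 PM UTC on Aug 20.
Flight 2 in UTC: 7:32 AM − 8:45 = 10:47 PM on Aug 20.
+14 hours 28 minutes → arrive 1:15 PM UTC on Aug 21.
Flight 1 lands earlier by 21 hours 48 minutes.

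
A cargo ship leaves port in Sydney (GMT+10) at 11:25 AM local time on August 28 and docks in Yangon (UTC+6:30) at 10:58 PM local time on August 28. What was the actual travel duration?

Yangon is 3:30 behind Sydney.
Clock-face elapsed time (ignoring zones) is 11 hours 33 minutes.
Actual elapsed = 11 hours 33 minutes + 3:30 = 15 hours 3 minutes.

15 hours 3 minutes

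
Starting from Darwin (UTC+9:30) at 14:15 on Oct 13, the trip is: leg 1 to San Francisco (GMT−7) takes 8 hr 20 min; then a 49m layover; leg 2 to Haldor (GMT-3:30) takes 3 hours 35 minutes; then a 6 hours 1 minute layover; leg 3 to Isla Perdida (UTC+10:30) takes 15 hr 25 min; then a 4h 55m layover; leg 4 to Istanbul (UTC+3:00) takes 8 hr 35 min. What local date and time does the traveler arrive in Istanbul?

07:25 on Oct 15

Convert departure to UTC: 14:15 − 9:30 = 04:45 UTC on Oct 13.
Add 8 hours and 20 minutes leg 1 → 13:05 UTC.
Add 49 minutes layover in San Francisco → 13:54 UTC.
Add 3 hours and 35 minutes leg 2 → 17:29 UTC.
Add 6 hours and 1 minute layover in Haldor → 23:30 UTC.
Add 15 hours 25 minutes leg 3 → 14:55 UTC (Oct 14).
Add 4 hours 55 minutes layover in Isla Perdida → 19:50 UTC.
Add 8 hours 35 minutes leg 4 → 04:25 UTC (Oct 15).
Istanbul is UTC+3:00, so local arrival = 04:25 + 3:00 = 07:25 on Oct 15.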